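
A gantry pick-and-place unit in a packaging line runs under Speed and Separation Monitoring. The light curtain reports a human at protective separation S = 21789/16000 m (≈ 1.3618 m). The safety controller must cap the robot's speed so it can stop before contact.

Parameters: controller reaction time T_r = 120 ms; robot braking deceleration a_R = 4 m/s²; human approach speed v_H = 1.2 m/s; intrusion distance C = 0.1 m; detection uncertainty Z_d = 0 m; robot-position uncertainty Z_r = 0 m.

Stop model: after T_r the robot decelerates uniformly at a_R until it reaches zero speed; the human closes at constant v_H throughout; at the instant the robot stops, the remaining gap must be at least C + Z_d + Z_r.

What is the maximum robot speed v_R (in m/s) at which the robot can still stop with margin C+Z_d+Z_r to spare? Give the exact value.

collect terms ⇒ (1/8)·v_R² + (21/50)·v_R + (-3577/3200) = 0
  disc = (21/50)² − 4·(1/8)·(-3577/3200) = 117649/160000 ; √disc = 343/400
  v_R = (−(21/50) + 343/400) / (2·(1/8)) = 7/4 m/s
check:
braking lasts T_s = (7/4)/4 = 0.4375 s
robot in T_r: 1.7500·0.1200 = 0.2100 m
braking distance = 1.7500²/(2·4.0000) = 0.3828 m
person approaches 1.2000·(0.1200+0.4375) = 0.6690 m
margins: 0.1000+0.0000+0.0000 = 0.1000 m
sum ≈ 0.2100+0.3828+0.6690+0.1000 ≈ 1.3618 m = S ✓

v_R_max = 7/4 m/s = 1.7500 m/s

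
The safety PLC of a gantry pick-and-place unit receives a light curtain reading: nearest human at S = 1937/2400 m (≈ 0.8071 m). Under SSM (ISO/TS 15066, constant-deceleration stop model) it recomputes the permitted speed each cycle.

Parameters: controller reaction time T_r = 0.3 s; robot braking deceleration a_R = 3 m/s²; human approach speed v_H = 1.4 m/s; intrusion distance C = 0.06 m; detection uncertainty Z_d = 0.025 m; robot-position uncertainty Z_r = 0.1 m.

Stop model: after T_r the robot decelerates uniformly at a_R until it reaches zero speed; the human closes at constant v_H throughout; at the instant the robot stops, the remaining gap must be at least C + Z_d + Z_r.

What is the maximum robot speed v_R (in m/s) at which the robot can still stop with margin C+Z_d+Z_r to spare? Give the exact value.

v_R_max = 1/4 m/s = 0.2500 m/s

collect terms ⇒ (1/6)·v_R² + (23/30)·v_R + (-97/480) = 0
  disc = (23/30)² − 4·(1/6)·(-97/480) = 289/400 ; √disc = 17/20
  v_R = (−(23/30) + 17/20) / (2·(1/6)) = 1/4 m/s
check:
braking lasts T_s = (1/4)/3 = 0.0833 s
reaction-phase robot travel = 0.2500·0.3000 = 0.0750 m
robot covers 0.2500·0.0833 − ½·3.0000·0.0833² = 0.0104 m while stopping
human closes 1.4000·0.3833 = 0.5367 m
margins: 0.0600+0.0250+0.1000 = 0.1850 m
sum ≈ 0.0750+0.0104+0.5367+0.1850 ≈ 0.8071 m = S ✓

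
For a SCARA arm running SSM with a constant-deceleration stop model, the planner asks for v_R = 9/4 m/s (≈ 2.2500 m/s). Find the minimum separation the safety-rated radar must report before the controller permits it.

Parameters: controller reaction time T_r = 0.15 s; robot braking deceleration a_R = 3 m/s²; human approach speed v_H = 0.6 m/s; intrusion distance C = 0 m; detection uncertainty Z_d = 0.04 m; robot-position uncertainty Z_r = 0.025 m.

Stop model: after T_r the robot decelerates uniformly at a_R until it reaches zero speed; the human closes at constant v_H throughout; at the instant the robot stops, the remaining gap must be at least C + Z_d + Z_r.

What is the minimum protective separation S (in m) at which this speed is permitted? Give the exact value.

braking lasts T_s = (9/4)/3 = 0.7500 s
robot covers v_R·T_r = 2.2500·0.1500 = 0.3375 m before braking
braking distance = 2.2500²/(2·3.0000) = 0.8438 m
human closes 0.6000·0.9000 = 0.5400 m
C+Z_d+Z_r = 0.0000+0.0400+0.0250 = 0.0650 m
S_min ≈ 0.3375+0.8438+0.5400+0.0650  ⇒  S_min = 1429/800 m

S_min = 1429/800 m = 1.7862 m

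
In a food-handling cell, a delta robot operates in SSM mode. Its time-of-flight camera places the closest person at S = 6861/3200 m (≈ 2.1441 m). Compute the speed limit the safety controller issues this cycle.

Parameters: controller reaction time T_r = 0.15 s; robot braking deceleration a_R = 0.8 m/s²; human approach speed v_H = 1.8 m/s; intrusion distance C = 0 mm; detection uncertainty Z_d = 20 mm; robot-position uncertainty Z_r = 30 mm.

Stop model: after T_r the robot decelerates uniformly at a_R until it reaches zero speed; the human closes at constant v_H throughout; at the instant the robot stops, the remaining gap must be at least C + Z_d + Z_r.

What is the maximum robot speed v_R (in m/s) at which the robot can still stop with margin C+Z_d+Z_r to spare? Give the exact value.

quadratic (5/8)·v² + (12/5)·v + (-5837/3200) = 0
  disc = (12/5)² − 4·(5/8)·(-5837/3200) = 66049/6400 ; √disc = 257/80
  v_R = (−(12/5) + 257/80) / (2·(5/8)) = 13/20 m/s
check:
stop time T_s = (13/20)/(4/5) = 0.8125 s
reaction-phase robot travel = 0.6500·0.1500 = 0.0975 m
braking distance = 0.6500²/(2·0.8000) = 0.2641 m
human closes 1.8000·0.9625 = 1.7325 m
margins: 0.0000+0.0200+0.0300 = 0.0500 m
sum ≈ 0.0975+0.2641+1.7325+0.0500 ≈ 2.1441 m = S ✓

v_R_max = 13/20 m/s = 0.6500 m/s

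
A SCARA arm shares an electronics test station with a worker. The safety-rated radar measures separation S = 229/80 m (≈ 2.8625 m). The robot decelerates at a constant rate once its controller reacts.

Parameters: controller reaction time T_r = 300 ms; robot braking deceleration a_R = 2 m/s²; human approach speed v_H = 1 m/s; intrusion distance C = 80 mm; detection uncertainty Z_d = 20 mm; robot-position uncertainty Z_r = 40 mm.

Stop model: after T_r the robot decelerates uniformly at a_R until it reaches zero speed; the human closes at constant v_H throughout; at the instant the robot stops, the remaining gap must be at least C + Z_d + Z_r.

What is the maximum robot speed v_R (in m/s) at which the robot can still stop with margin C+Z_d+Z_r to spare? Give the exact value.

quadratic (1/4)·v² + (4/5)·v + (-969/400) = 0
  disc = (4/5)² − 4·(1/4)·(-969/400) = 49/16 ; √disc = 7/4
  v_R = (−(4/5) + 7/4) / (2·(1/4)) = 19/10 m/s
check:
T_s = v_R/a_R = (19/10)/2 = 0.9500 s
robot covers v_R·T_r = 1.9000·0.3000 = 0.5700 m before braking
robot under decel: 1.9000²/(2·2.0000) = 0.9025 m
human closes 1.0000·1.2500 = 1.2500 m
margins: 0.0800+0.0200+0.0400 = 0.1400 m
sum ≈ 0.5700+0.9025+1.2500+0.1400 ≈ 2.8625 m = S ✓

v_R_max = 19/10 m/s = 1.9000 m/s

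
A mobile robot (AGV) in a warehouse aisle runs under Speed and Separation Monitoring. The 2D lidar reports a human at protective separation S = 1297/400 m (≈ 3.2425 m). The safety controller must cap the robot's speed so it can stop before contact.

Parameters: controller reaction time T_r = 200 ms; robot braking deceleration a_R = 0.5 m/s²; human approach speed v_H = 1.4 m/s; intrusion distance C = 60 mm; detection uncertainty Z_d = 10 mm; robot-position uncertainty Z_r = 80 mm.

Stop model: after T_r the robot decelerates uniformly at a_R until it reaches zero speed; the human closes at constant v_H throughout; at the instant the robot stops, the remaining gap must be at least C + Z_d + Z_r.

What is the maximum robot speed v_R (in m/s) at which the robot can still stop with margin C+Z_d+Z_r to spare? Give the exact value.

at the boundary: (1)·v² + (3)·v + (-45/16) = 0
  disc = (3)² − 4·(1)·(-45/16) = 81/4 ; √disc = 9/2
  v_R = (−(3) + 9/2) / (2·(1)) = 3/4 m/s
check:
T_s = v_R/a_R = (3/4)/(1/2) = 1.5000 s
robot in T_r: 0.7500·0.2000 = 0.1500 m
braking distance = 0.7500²/(2·0.5000) = 0.5625 m
human over T_r+T_s: 1.4000·(0.2000+1.5000) = 2.3800 m
residual clearance needed = 0.0600+0.0100+0.0800 = 0.1500 m
sum ≈ 0.1500+0.5625+2.3800+0.1500 ≈ 3.2425 m = S ✓

v_R_max = 3/4 m/s = 0.7500 m/s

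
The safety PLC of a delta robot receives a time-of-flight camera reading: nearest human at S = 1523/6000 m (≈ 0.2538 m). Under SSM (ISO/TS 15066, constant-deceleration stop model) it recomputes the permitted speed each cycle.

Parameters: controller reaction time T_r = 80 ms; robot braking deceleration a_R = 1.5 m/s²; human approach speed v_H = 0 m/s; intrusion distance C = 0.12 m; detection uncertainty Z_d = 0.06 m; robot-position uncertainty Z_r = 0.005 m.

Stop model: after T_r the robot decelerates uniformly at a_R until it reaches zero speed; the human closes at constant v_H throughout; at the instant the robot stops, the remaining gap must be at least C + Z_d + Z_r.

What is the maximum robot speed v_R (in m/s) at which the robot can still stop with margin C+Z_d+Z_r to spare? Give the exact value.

v_R_max = 7/20 m/s = 0.3500 m/s

quadratic (1/3)·v² + (2/25)·v + (-413/6000) = 0
  disc = (2/25)² − 4·(1/3)·(-413/6000) = 2209/22500 ; √disc = 47/150
  v_R = (−(2/25) + 47/150) / (2·(1/3)) = 7/20 m/s
check:
T_s = v_R/a_R = (7/20)/(3/2) = 0.2333 s
robot in T_r: 0.3500·0.0800 = 0.0280 m
braking distance = 0.3500²/(2·1.5000) = 0.0408 m
human over T_r+T_s: 0.0000·(0.0800+0.2333) = 0.0000 m
C+Z_d+Z_r = 0.1200+0.0600+0.0050 = 0.1850 m
sum ≈ 0.0280+0.0408+0.0000+0.1850 ≈ 0.2538 m = S ✓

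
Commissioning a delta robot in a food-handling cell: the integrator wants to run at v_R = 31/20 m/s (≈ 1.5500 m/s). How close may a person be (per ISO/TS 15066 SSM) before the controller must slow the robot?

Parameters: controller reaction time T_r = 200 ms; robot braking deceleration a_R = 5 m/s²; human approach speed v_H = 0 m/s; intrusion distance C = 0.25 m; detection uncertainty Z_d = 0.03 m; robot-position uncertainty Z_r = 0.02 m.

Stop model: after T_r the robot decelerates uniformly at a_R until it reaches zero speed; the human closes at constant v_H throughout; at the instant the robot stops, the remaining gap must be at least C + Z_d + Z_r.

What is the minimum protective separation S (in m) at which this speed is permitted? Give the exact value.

braking lasts T_s = (31/20)/5 = 0.3100 s
reaction-phase robot travel = 1.5500·0.2000 = 0.3100 m
robot under decel: 1.5500²/(2·5.0000) = 0.2402 m
human closes 0.0000·0.5100 = 0.0000 m
C+Z_d+Z_r = 0.2500+0.0300+0.0200 = 0.3000 m
S_min ≈ 0.3100+0.2402+0.0000+0.3000  ⇒  S_min = 3401/4000 m

S_min = 3401/4000 m = 0.8502 m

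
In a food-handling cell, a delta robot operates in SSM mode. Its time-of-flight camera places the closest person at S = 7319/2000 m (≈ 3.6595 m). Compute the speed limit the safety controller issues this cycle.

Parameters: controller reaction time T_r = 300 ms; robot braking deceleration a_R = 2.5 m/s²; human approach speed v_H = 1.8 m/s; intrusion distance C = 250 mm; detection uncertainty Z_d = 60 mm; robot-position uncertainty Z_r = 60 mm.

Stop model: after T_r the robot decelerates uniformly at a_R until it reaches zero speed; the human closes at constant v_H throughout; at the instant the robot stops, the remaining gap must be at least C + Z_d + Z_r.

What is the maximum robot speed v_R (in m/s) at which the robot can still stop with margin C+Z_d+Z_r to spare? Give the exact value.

at the boundary: (1/5)·v² + (51/50)·v + (-5499/2000) = 0
  disc = (51/50)² − 4·(1/5)·(-5499/2000) = 81/25 ; √disc = 9/5
  v_R = (−(51/50) + 9/5) / (2·(1/5)) = 39/20 m/s
check:
braking lasts T_s = (39/20)/(5/2) = 0.7800 s
robot in T_r: 1.9500·0.3000 = 0.5850 m
robot covers 1.9500·0.7800 − ½·2.5000·0.7800² = 0.7605 m while stopping
human over T_r+T_s: 1.8000·(0.3000+0.7800) = 1.9440 m
C+Z_d+Z_r = 0.2500+0.0600+0.0600 = 0.3700 m
sum ≈ 0.5850+0.7605+1.9440+0.3700 ≈ 3.6595 m = S ✓

v_R_max = 39/20 m/s = 1.9500 m/s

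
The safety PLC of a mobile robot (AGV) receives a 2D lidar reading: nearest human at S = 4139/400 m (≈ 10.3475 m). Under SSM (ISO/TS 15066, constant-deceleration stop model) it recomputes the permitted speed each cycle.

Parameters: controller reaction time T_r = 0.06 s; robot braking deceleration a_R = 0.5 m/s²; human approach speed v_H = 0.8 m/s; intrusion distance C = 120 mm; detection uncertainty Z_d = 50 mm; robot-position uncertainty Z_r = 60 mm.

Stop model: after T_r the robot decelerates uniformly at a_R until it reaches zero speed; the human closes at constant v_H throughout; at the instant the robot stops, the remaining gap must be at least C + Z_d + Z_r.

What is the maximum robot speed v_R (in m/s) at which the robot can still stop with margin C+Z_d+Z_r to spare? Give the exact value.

v_R_max = 49/20 m/s = 2.4500 m/s

collect terms ⇒ (1)·v_R² + (83/50)·v_R + (-20139/2000) = 0
  disc = (83/50)² − 4·(1)·(-20139/2000) = 26896/625 ; √disc = 164/25
  v_R = (−(83/50) + 164/25) / (2·(1)) = 49/20 m/s
check:
braking lasts T_s = (49/20)/(1/2) = 4.9000 s
robot in T_r: 2.4500·0.0600 = 0.1470 m
braking distance = 2.4500²/(2·0.5000) = 6.0025 m
human closes 0.8000·4.9600 = 3.9680 m
residual clearance needed = 0.1200+0.0500+0.0600 = 0.2300 m
sum ≈ 0.1470+6.0025+3.9680+0.2300 ≈ 10.3475 m = S ✓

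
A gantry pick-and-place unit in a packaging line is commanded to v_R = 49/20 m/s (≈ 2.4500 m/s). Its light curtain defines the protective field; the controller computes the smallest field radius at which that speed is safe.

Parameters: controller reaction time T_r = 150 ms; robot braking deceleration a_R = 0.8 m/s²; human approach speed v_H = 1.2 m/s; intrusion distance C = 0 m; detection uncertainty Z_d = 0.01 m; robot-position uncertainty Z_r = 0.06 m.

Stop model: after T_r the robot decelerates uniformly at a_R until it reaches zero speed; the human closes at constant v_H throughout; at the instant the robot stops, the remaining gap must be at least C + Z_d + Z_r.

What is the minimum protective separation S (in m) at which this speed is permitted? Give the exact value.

stop time T_s = (49/20)/(4/5) = 3.0625 s
robot covers v_R·T_r = 2.4500·0.1500 = 0.3675 m before braking
robot covers 2.4500·3.0625 − ½·0.8000·3.0625² = 3.7516 m while stopping
human over T_r+T_s: 1.2000·(0.1500+3.0625) = 3.8550 m
residual clearance needed = 0.0000+0.0100+0.0600 = 0.0700 m
S_min ≈ 0.3675+3.7516+3.8550+0.0700  ⇒  S_min = 25741/3200 m

S_min = 25741/3200 m = 8.0441 m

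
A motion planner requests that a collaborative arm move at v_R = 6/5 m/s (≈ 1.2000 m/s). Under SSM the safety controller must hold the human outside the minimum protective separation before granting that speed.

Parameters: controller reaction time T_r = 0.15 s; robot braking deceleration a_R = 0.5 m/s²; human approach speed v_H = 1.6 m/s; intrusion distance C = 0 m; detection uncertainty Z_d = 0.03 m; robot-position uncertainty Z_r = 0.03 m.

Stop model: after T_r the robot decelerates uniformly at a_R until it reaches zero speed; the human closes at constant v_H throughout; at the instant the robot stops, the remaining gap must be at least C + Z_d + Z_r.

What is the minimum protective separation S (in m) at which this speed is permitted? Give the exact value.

S_min = 144/25 m = 5.7600 m

braking lasts T_s = (6/5)/(1/2) = 2.4000 s
robot covers v_R·T_r = 1.2000·0.1500 = 0.1800 m before braking
robot under decel: 1.2000²/(2·0.5000) = 1.4400 m
human over T_r+T_s: 1.6000·(0.1500+2.4000) = 4.0800 m
residual clearance needed = 0.0000+0.0300+0.0300 = 0.0600 m
S_min ≈ 0.1800+1.4400+4.0800+0.0600  ⇒  S_min = 144/25 m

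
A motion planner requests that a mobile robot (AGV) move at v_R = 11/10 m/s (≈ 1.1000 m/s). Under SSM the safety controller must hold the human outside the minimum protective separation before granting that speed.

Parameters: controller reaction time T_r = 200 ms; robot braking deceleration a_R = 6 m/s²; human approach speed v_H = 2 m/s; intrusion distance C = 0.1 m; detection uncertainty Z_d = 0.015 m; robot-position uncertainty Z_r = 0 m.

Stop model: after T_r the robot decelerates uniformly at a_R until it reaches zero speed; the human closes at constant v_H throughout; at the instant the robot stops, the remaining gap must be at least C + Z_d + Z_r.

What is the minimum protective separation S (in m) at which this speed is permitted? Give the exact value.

S_min = 481/400 m = 1.2025 m

braking lasts T_s = (11/10)/6 = 0.1833 s
robot in T_r: 1.1000·0.2000 = 0.2200 m
robot covers 1.1000·0.1833 − ½·6.0000·0.1833² = 0.1008 m while stopping
human closes 2.0000·0.3833 = 0.7667 m
residual clearance needed = 0.1000+0.0150+0.0000 = 0.1150 m
S_min ≈ 0.2200+0.1008+0.7667+0.1150  ⇒  S_min = 481/400 m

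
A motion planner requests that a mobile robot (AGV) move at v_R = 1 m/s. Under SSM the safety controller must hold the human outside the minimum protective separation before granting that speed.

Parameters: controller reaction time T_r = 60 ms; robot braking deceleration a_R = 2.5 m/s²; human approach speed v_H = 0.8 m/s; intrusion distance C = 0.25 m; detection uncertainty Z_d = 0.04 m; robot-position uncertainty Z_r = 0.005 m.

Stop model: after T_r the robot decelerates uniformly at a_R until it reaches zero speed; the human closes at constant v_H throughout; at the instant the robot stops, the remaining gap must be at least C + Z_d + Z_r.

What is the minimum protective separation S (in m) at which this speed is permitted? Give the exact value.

stop time T_s = 1/(5/2) = 0.4000 s
reaction-phase robot travel = 1.0000·0.0600 = 0.0600 m
robot under decel: 1.0000²/(2·2.5000) = 0.2000 m
human closes 0.8000·0.4600 = 0.3680 m
C+Z_d+Z_r = 0.2500+0.0400+0.0050 = 0.2950 m
S_min ≈ 0.0600+0.2000+0.3680+0.2950  ⇒  S_min = 923/1000 m

S_min = 923/1000 m = 0.9230 m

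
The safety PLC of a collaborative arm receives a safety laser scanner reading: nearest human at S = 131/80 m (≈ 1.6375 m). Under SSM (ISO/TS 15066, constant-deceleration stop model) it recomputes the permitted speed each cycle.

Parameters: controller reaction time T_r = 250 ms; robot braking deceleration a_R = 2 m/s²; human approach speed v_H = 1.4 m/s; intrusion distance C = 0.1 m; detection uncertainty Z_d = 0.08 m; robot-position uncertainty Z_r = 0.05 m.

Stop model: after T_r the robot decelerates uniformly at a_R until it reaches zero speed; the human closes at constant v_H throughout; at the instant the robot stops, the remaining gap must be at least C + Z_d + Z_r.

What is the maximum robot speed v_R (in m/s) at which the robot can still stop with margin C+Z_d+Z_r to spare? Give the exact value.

v_R_max = 9/10 m/s = 0.9000 m/s

collect terms ⇒ (1/4)·v_R² + (19/20)·v_R + (-423/400) = 0
  disc = (19/20)² − 4·(1/4)·(-423/400) = 49/25 ; √disc = 7/5
  v_R = (−(19/20) + 7/5) / (2·(1/4)) = 9/10 m/s
check:
stop time T_s = (9/10)/2 = 0.4500 s
robot covers v_R·T_r = 0.9000·0.2500 = 0.2250 m before braking
braking distance = 0.9000²/(2·2.0000) = 0.2025 m
human over T_r+T_s: 1.4000·(0.2500+0.4500) = 0.9800 m
C+Z_d+Z_r = 0.1000+0.0800+0.0500 = 0.2300 m
sum ≈ 0.2250+0.2025+0.9800+0.2300 ≈ 1.6375 m = S ✓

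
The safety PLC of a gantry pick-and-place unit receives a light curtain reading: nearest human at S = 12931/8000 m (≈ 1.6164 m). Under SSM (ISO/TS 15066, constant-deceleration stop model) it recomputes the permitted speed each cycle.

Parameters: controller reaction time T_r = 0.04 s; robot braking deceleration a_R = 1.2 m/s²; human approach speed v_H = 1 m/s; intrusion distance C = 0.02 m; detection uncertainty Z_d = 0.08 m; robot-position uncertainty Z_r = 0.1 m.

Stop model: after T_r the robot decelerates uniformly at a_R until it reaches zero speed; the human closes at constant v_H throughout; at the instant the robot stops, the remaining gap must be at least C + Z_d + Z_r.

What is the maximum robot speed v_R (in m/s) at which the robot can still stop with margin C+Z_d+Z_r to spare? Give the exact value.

v_R_max = 21/20 m/s = 1.0500 m/s

quadratic (5/12)·v² + (131/150)·v + (-11011/8000) = 0
  disc = (131/150)² − 4·(5/12)·(-11011/8000) = 1100401/360000 ; √disc = 1049/600
  v_R = (−(131/150) + 1049/600) / (2·(5/12)) = 21/20 m/s
check:
T_s = v_R/a_R = (21/20)/(6/5) = 0.8750 s
reaction-phase robot travel = 1.0500·0.0400 = 0.0420 m
robot covers 1.0500·0.8750 − ½·1.2000·0.8750² = 0.4594 m while stopping
human closes 1.0000·0.9150 = 0.9150 m
C+Z_d+Z_r = 0.0200+0.0800+0.1000 = 0.2000 m
sum ≈ 0.0420+0.4594+0.9150+0.2000 ≈ 1.6164 m = S ✓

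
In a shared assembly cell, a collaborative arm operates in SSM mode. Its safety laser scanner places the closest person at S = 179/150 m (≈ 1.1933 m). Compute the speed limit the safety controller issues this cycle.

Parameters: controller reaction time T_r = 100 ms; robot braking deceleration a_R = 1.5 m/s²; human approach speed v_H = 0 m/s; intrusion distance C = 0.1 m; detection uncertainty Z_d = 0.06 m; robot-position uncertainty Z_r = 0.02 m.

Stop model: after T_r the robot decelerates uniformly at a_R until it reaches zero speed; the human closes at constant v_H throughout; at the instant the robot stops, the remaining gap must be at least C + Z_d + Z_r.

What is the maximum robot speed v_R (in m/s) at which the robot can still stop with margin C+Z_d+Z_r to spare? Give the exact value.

quadratic (1/3)·v² + (1/10)·v + (-76/75) = 0
  disc = (1/10)² − 4·(1/3)·(-76/75) = 49/36 ; √disc = 7/6
  v_R = (−(1/10) + 7/6) / (2·(1/3)) = 8/5 m/s
check:
T_s = v_R/a_R = (8/5)/(3/2) = 1.0667 s
robot covers v_R·T_r = 1.6000·0.1000 = 0.1600 m before braking
braking distance = 1.6000²/(2·1.5000) = 0.8533 m
person approaches 0.0000·(0.1000+1.0667) = 0.0000 m
margins: 0.1000+0.0600+0.0200 = 0.1800 m
sum ≈ 0.1600+0.8533+0.0000+0.1800 ≈ 1.1933 m = S ✓

v_R_max = 8/5 m/s = 1.6000 m/s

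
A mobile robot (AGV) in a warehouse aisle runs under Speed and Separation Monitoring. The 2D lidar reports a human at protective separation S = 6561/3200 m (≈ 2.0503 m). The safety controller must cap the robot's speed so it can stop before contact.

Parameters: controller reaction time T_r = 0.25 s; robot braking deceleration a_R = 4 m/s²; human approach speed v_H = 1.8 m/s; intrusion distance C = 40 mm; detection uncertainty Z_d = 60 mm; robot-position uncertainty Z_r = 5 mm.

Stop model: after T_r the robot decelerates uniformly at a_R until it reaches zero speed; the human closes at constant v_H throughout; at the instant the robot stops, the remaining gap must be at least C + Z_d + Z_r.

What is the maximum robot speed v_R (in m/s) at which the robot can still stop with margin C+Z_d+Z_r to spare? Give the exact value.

v_R_max = 33/20 m/s = 1.6500 m/s

at the boundary: (1/8)·v² + (7/10)·v + (-957/640) = 0
  disc = (7/10)² − 4·(1/8)·(-957/640) = 7921/6400 ; √disc = 89/80
  v_R = (−(7/10) + 89/80) / (2·(1/8)) = 33/20 m/s
check:
stop time T_s = (33/20)/4 = 0.4125 s
robot in T_r: 1.6500·0.2500 = 0.4125 m
braking distance = 1.6500²/(2·4.0000) = 0.3403 m
human closes 1.8000·0.6625 = 1.1925 m
residual clearance needed = 0.0400+0.0600+0.0050 = 0.1050 m
sum ≈ 0.4125+0.3403+1.1925+0.1050 ≈ 2.0503 m = S ✓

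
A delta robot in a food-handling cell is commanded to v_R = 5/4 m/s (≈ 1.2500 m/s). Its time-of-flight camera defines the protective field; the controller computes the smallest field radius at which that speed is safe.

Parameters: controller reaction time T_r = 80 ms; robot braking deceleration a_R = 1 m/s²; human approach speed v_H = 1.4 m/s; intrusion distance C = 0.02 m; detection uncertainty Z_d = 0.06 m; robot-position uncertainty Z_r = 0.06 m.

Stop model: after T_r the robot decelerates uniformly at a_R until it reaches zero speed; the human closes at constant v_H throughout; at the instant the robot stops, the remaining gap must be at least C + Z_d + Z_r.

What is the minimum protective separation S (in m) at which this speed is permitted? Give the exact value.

S_min = 11533/4000 m = 2.8832 m

braking lasts T_s = (5/4)/1 = 1.2500 s
robot in T_r: 1.2500·0.0800 = 0.1000 m
robot under decel: 1.2500²/(2·1.0000) = 0.7812 m
human closes 1.4000·1.3300 = 1.8620 m
residual clearance needed = 0.0200+0.0600+0.0600 = 0.1400 m
S_min ≈ 0.1000+0.7812+1.8620+0.1400  ⇒  S_min = 11533/4000 m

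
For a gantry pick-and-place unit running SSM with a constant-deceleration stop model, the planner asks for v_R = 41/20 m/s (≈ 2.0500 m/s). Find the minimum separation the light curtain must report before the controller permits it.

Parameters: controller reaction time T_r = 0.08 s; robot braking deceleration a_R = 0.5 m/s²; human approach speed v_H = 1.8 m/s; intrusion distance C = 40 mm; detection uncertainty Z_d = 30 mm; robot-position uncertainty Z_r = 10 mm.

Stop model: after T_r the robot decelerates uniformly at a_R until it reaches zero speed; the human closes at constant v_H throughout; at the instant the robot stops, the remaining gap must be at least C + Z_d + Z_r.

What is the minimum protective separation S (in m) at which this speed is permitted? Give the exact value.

braking lasts T_s = (41/20)/(1/2) = 4.1000 s
robot covers v_R·T_r = 2.0500·0.0800 = 0.1640 m before braking
robot under decel: 2.0500²/(2·0.5000) = 4.2025 m
human closes 1.8000·4.1800 = 7.5240 m
margins: 0.0400+0.0300+0.0100 = 0.0800 m
S_min ≈ 0.1640+4.2025+7.5240+0.0800  ⇒  S_min = 23941/2000 m

S_min = 23941/2000 m = 11.9705 m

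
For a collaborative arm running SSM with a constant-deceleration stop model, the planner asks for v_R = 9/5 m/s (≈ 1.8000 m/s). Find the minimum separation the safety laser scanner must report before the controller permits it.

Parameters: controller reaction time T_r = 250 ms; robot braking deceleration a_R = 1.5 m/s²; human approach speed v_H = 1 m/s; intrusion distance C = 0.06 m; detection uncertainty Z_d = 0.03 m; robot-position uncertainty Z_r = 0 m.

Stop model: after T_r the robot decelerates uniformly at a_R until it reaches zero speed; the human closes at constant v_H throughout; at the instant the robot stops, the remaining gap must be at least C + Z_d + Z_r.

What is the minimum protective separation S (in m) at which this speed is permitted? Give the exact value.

S_min = 307/100 m = 3.0700 m

braking lasts T_s = (9/5)/(3/2) = 1.2000 s
robot in T_r: 1.8000·0.2500 = 0.4500 m
robot under decel: 1.8000²/(2·1.5000) = 1.0800 m
human over T_r+T_s: 1.0000·(0.2500+1.2000) = 1.4500 m
C+Z_d+Z_r = 0.0600+0.0300+0.0000 = 0.0900 m
S_min ≈ 0.4500+1.0800+1.4500+0.0900  ⇒  S_min = 307/100 m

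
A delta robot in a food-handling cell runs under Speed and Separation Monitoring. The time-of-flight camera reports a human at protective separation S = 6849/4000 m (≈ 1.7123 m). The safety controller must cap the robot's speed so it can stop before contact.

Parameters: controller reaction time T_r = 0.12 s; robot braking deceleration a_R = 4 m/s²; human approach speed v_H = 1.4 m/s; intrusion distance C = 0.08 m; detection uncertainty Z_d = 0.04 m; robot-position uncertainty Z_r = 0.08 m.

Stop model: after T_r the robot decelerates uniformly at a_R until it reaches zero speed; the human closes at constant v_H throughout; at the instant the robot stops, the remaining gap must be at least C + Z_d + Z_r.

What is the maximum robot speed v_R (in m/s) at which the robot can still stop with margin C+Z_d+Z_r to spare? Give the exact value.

collect terms ⇒ (1/8)·v_R² + (47/100)·v_R + (-5377/4000) = 0
  disc = (47/100)² − 4·(1/8)·(-5377/4000) = 35721/40000 ; √disc = 189/200
  v_R = (−(47/100) + 189/200) / (2·(1/8)) = 19/10 m/s
check:
T_s = v_R/a_R = (19/10)/4 = 0.4750 s
robot in T_r: 1.9000·0.1200 = 0.2280 m
braking distance = 1.9000²/(2·4.0000) = 0.4512 m
human closes 1.4000·0.5950 = 0.8330 m
residual clearance needed = 0.0800+0.0400+0.0800 = 0.2000 m
sum ≈ 0.2280+0.4512+0.8330+0.2000 ≈ 1.7123 m = S ✓

v_R_max = 19/10 m/s = 1.9000 m/s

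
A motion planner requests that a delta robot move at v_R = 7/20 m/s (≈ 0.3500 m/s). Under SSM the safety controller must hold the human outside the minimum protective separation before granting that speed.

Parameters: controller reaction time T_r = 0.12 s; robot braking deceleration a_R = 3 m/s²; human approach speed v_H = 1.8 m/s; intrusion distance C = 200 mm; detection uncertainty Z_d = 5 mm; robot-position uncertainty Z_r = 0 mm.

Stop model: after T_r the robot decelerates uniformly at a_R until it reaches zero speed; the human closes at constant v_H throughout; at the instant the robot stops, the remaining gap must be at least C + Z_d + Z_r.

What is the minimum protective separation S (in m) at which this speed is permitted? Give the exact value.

S_min = 8321/12000 m = 0.6934 m

stop time T_s = (7/20)/3 = 0.1167 s
reaction-phase robot travel = 0.3500·0.1200 = 0.0420 m
braking distance = 0.3500²/(2·3.0000) = 0.0204 m
human over T_r+T_s: 1.8000·(0.1200+0.1167) = 0.4260 m
margins: 0.2000+0.0050+0.0000 = 0.2050 m
S_min ≈ 0.0420+0.0204+0.4260+0.2050  ⇒  S_min = 8321/12000 m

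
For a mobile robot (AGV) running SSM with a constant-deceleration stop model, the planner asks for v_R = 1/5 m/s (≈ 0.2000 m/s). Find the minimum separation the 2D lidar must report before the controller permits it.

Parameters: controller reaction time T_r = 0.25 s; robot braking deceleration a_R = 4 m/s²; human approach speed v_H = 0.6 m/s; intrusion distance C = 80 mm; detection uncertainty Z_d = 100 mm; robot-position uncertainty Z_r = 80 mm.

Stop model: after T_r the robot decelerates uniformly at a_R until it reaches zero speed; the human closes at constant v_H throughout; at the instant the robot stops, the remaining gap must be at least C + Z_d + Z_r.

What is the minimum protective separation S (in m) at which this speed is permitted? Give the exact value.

stop time T_s = (1/5)/4 = 0.0500 s
robot in T_r: 0.2000·0.2500 = 0.0500 m
robot under decel: 0.2000²/(2·4.0000) = 0.0050 m
human closes 0.6000·0.3000 = 0.1800 m
C+Z_d+Z_r = 0.0800+0.1000+0.0800 = 0.2600 m
S_min ≈ 0.0500+0.0050+0.1800+0.2600  ⇒  S_min = 99/200 m

S_min = 99/200 m = 0.4950 m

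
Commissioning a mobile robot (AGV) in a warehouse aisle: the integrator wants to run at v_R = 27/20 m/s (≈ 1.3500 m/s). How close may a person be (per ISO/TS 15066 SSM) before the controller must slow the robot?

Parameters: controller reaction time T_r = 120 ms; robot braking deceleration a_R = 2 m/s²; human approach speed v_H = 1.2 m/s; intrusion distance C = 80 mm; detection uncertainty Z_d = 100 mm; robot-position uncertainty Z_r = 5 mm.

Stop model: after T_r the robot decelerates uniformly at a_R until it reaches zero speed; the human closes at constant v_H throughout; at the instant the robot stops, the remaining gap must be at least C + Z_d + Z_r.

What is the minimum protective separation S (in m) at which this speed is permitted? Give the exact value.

stop time T_s = (27/20)/2 = 0.6750 s
reaction-phase robot travel = 1.3500·0.1200 = 0.1620 m
robot covers 1.3500·0.6750 − ½·2.0000·0.6750² = 0.4556 m while stopping
human over T_r+T_s: 1.2000·(0.1200+0.6750) = 0.9540 m
C+Z_d+Z_r = 0.0800+0.1000+0.0050 = 0.1850 m
S_min ≈ 0.1620+0.4556+0.9540+0.1850  ⇒  S_min = 14053/8000 m

S_min = 14053/8000 m = 1.7566 m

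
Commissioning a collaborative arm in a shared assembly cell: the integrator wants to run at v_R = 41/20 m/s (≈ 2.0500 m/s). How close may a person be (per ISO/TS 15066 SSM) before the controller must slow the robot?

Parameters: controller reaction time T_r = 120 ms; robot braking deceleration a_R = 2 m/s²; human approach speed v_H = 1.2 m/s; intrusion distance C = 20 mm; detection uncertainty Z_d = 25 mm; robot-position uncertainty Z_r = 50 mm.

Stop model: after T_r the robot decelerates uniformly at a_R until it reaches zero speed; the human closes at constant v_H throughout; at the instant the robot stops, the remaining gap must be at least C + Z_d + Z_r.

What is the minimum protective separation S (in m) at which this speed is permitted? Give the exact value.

S_min = 177/64 m = 2.7656 m

T_s = v_R/a_R = (41/20)/2 = 1.0250 s
reaction-phase robot travel = 2.0500·0.1200 = 0.2460 m
braking distance = 2.0500²/(2·2.0000) = 1.0506 m
human closes 1.2000·1.1450 = 1.3740 m
residual clearance needed = 0.0200+0.0250+0.0500 = 0.0950 m
S_min ≈ 0.2460+1.0506+1.3740+0.0950  ⇒  S_min = 177/64 m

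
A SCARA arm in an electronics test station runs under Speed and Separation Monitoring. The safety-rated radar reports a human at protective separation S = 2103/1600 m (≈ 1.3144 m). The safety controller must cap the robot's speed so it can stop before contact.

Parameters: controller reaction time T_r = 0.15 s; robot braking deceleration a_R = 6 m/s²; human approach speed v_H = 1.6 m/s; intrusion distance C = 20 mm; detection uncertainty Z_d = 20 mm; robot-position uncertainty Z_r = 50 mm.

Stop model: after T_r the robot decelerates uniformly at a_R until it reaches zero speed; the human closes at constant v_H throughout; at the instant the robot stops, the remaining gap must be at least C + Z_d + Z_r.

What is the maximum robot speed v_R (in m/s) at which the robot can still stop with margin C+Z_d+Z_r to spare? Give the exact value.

v_R_max = 7/4 m/s = 1.7500 m/s

collect terms ⇒ (1/12)·v_R² + (5/12)·v_R + (-63/64) = 0
  disc = (5/12)² − 4·(1/12)·(-63/64) = 289/576 ; √disc = 17/24
  v_R = (−(5/12) + 17/24) / (2·(1/12)) = 7/4 m/s
check:
T_s = v_R/a_R = (7/4)/6 = 0.2917 s
robot in T_r: 1.7500·0.1500 = 0.2625 m
robot under decel: 1.7500²/(2·6.0000) = 0.2552 m
human closes 1.6000·0.4417 = 0.7067 m
residual clearance needed = 0.0200+0.0200+0.0500 = 0.0900 m
sum ≈ 0.2625+0.2552+0.7067+0.0900 ≈ 1.3144 m = S ✓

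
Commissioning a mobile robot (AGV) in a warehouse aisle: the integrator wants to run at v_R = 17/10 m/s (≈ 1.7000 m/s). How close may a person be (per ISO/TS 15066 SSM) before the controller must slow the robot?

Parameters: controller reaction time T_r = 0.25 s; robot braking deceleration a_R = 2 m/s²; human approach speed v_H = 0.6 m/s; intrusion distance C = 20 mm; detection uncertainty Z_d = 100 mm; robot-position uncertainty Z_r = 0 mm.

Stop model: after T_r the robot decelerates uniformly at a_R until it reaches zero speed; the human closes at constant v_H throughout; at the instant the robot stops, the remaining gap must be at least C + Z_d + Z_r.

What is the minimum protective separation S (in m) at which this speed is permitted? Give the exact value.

S_min = 771/400 m = 1.9275 m

stop time T_s = (17/10)/2 = 0.8500 s
robot covers v_R·T_r = 1.7000·0.2500 = 0.4250 m before braking
robot under decel: 1.7000²/(2·2.0000) = 0.7225 m
human over T_r+T_s: 0.6000·(0.2500+0.8500) = 0.6600 m
residual clearance needed = 0.0200+0.1000+0.0000 = 0.1200 m
S_min ≈ 0.4250+0.7225+0.6600+0.1200  ⇒  S_min = 771/400 m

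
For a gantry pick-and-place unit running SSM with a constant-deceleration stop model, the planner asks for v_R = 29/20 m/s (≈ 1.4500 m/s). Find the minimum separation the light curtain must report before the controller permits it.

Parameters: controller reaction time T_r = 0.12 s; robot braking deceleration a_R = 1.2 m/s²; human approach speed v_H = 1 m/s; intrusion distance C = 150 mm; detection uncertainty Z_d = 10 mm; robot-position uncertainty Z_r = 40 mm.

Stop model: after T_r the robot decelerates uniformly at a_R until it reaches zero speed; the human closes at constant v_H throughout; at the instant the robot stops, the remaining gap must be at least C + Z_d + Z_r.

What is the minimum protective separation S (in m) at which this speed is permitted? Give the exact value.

S_min = 20627/8000 m = 2.5784 m

T_s = v_R/a_R = (29/20)/(6/5) = 1.2083 s
robot in T_r: 1.4500·0.1200 = 0.1740 m
braking distance = 1.4500²/(2·1.2000) = 0.8760 m
human over T_r+T_s: 1.0000·(0.1200+1.2083) = 1.3283 m
margins: 0.1500+0.0100+0.0400 = 0.2000 m
S_min ≈ 0.1740+0.8760+1.3283+0.2000  ⇒  S_min = 20627/8000 m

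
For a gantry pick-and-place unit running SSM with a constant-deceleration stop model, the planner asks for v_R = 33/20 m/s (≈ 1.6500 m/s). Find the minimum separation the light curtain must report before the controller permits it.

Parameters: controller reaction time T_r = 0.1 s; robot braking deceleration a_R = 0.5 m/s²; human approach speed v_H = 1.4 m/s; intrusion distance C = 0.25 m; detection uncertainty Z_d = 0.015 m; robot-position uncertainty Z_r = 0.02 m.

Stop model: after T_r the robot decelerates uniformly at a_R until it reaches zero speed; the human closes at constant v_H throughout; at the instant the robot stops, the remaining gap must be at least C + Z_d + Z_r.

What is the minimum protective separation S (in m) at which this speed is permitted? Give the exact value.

S_min = 3173/400 m = 7.9325 m

T_s = v_R/a_R = (33/20)/(1/2) = 3.3000 s
reaction-phase robot travel = 1.6500·0.1000 = 0.1650 m
robot under decel: 1.6500²/(2·0.5000) = 2.7225 m
human over T_r+T_s: 1.4000·(0.1000+3.3000) = 4.7600 m
residual clearance needed = 0.2500+0.0150+0.0200 = 0.2850 m
S_min ≈ 0.1650+2.7225+4.7600+0.2850  ⇒  S_min = 3173/400 m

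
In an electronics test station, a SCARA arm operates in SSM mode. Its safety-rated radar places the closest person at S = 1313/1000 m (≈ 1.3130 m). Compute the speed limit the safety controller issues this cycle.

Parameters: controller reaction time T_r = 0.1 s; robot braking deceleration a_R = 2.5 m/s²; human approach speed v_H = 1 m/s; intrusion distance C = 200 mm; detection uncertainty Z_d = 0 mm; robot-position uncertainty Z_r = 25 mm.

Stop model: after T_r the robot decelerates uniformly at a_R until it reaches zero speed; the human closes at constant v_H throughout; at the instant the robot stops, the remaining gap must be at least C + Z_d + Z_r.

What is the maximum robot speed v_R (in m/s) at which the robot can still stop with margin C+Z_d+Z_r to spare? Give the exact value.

v_R_max = 13/10 m/s = 1.3000 m/s

quadratic (1/5)·v² + (1/2)·v + (-247/250) = 0
  disc = (1/2)² − 4·(1/5)·(-247/250) = 2601/2500 ; √disc = 51/50
  v_R = (−(1/2) + 51/50) / (2·(1/5)) = 13/10 m/s
check:
braking lasts T_s = (13/10)/(5/2) = 0.5200 s
reaction-phase robot travel = 1.3000·0.1000 = 0.1300 m
robot under decel: 1.3000²/(2·2.5000) = 0.3380 m
human over T_r+T_s: 1.0000·(0.1000+0.5200) = 0.6200 m
C+Z_d+Z_r = 0.2000+0.0000+0.0250 = 0.2250 m
sum ≈ 0.1300+0.3380+0.6200+0.2250 ≈ 1.3130 m = S ✓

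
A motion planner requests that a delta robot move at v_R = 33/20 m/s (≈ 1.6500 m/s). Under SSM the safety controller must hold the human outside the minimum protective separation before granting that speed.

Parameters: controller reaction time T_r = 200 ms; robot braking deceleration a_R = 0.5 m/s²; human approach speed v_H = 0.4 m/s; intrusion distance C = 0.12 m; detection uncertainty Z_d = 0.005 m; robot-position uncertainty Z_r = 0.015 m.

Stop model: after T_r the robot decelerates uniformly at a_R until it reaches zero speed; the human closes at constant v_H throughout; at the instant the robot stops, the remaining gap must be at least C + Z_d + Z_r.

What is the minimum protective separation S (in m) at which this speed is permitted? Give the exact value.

stop time T_s = (33/20)/(1/2) = 3.3000 s
reaction-phase robot travel = 1.6500·0.2000 = 0.3300 m
braking distance = 1.6500²/(2·0.5000) = 2.7225 m
person approaches 0.4000·(0.2000+3.3000) = 1.4000 m
residual clearance needed = 0.1200+0.0050+0.0150 = 0.1400 m
S_min ≈ 0.3300+2.7225+1.4000+0.1400  ⇒  S_min = 1837/400 m

S_min = 1837/400 m = 4.5925 m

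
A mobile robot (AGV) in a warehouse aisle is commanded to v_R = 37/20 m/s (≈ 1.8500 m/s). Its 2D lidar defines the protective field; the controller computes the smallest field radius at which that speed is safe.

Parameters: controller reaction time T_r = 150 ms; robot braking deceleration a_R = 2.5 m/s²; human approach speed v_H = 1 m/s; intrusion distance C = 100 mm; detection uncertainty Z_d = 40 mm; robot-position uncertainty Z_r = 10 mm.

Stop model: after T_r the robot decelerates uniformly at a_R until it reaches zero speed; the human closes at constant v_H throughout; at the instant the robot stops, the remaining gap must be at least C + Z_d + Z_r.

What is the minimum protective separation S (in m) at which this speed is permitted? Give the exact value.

S_min = 1001/500 m = 2.0020 m

T_s = v_R/a_R = (37/20)/(5/2) = 0.7400 s
reaction-phase robot travel = 1.8500·0.1500 = 0.2775 m
braking distance = 1.8500²/(2·2.5000) = 0.6845 m
human closes 1.0000·0.8900 = 0.8900 m
margins: 0.1000+0.0400+0.0100 = 0.1500 m
S_min ≈ 0.2775+0.6845+0.8900+0.1500  ⇒  S_min = 1001/500 m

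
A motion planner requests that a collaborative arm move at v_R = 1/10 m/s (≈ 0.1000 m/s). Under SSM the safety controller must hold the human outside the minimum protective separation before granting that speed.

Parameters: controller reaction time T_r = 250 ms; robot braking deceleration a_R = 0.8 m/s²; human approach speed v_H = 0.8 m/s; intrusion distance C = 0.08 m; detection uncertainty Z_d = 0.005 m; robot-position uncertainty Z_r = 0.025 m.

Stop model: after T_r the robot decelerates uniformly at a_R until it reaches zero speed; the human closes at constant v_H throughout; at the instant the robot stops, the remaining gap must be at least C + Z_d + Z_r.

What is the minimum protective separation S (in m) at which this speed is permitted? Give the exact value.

S_min = 353/800 m = 0.4412 m

T_s = v_R/a_R = (1/10)/(4/5) = 0.1250 s
robot in T_r: 0.1000·0.2500 = 0.0250 m
robot under decel: 0.1000²/(2·0.8000) = 0.0063 m
person approaches 0.8000·(0.2500+0.1250) = 0.3000 m
residual clearance needed = 0.0800+0.0050+0.0250 = 0.1100 m
S_min ≈ 0.0250+0.0063+0.3000+0.1100  ⇒  S_min = 353/800 m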